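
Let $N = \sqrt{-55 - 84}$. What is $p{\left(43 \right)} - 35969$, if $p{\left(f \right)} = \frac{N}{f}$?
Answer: $-35969 + \frac{i \sqrt{139}}{43} \approx -35969.0 + 0.27418 i$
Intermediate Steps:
$N = i \sqrt{139}$ ($N = \sqrt{-139} = i \sqrt{139} \approx 11.79 i$)
$p{\left(f \right)} = \frac{i \sqrt{139}}{f}$
$p{\left(43 \right)} - 35969 = \frac{i \sqrt{139}}{43} - 35969 = -35969 + \frac{i \sqrt{139}}{43}$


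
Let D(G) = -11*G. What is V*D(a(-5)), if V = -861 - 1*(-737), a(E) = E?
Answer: -6820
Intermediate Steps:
V = -124 (V = -861 + 737 = -124)
V*D(a(-5)) = -(-1364)*(-5) = -124*55 = -6820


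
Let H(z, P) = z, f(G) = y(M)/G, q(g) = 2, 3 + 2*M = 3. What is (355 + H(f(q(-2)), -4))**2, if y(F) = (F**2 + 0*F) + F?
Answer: 126025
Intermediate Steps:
M = 0 (M = -3/2 + (1/2)*3 = -3/2 + 3/2 = 0)
y(F) = F + F**2 (y(F) = (F**2 + 0) + F = F**2 + F = F + F**2)
f(G) = 0 (f(G) = (0*(1 + 0))/G = (0*1)/G = 0/G = 0)
(355 + H(f(q(-2)), -4))**2 = (355 + 0)**2 = 355**2 = 126025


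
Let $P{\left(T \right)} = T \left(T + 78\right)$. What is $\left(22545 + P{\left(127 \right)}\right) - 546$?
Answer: $48034$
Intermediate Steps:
$P{\left(T \right)} = T \left(78 + T\right)$
$\left(22545 + P{\left(127 \right)}\right) - 546 = \left(22545 + 127 \left(78 + 127\right)\right) - 546 = \left(22545 + 127 \cdot 205\right) - 546 = \left(22545 + 26035\right) - 546 = 48580 - 546 = 48034$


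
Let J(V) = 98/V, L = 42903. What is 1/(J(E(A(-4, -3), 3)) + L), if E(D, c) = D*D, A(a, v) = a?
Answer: 8/343273 ≈ 2.3305e-5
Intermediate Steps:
E(D, c) = D²
1/(J(E(A(-4, -3), 3)) + L) = 1/(98/((-4)²) + 42903) = 1/(98/16 + 42903) = 1/(98*(1/16) + 42903) = 1/(49/8 + 42903) = 1/(343273/8) = 8/343273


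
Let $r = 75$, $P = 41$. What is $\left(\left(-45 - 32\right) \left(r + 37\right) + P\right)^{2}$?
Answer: $73667889$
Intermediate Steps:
$\left(\left(-45 - 32\right) \left(r + 37\right) + P\right)^{2} = \left(\left(-45 - 32\right) \left(75 + 37\right) + 41\right)^{2} = \left(\left(-77\right) 112 + 41\right)^{2} = \left(-8624 + 41\right)^{2} = \left(-8583\right)^{2} = 73667889$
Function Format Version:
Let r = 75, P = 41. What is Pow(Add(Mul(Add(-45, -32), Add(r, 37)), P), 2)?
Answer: 73667889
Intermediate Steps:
Pow(Add(Mul(Add(-45, -32), Add(r, 37)), P), 2) = Pow(Add(Mul(Add(-45, -32), Add(75, 37)), 41), 2) = Pow(Add(Mul(-77, 112), 41), 2) = Pow(Add(-8624, 41), 2) = Pow(-8583, 2) = 73667889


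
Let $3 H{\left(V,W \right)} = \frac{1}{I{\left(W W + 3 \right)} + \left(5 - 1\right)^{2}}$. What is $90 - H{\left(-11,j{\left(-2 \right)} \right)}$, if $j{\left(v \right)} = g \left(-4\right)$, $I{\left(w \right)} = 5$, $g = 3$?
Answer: $\frac{5669}{63} \approx 89.984$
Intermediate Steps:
$j{\left(v \right)} = -12$ ($j{\left(v \right)} = 3 \left(-4\right) = -12$)
$H{\left(V,W \right)} = \frac{1}{63}$ ($H{\left(V,W \right)} = \frac{1}{3 \left(5 + \left(5 - 1\right)^{2}\right)} = \frac{1}{3 \left(5 + 4^{2}\right)} = \frac{1}{3 \left(5 + 16\right)} = \frac{1}{3 \cdot 21} = \frac{1}{3} \cdot \frac{1}{21} = \frac{1}{63}$)
$90 - H{\left(-11,j{\left(-2 \right)} \right)} = 90 - \frac{1}{63} = \frac{5669}{63}$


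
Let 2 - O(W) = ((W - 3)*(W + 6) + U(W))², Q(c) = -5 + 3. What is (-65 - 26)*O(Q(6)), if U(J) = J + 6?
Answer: 23114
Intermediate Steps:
Q(c) = -2
U(J) = 6 + J
O(W) = 2 - (6 + W + (-3 + W)*(6 + W))² (O(W) = 2 - ((W - 3)*(W + 6) + (6 + W))² = 2 - ((-3 + W)*(6 + W) + (6 + W))² = 2 - (6 + W + (-3 + W)*(6 + W))²)
(-65 - 26)*O(Q(6)) = (-65 - 26)*(2 - (-12 + (-2)² + 4*(-2))²) = -91*(2 - (-12 + 4 - 8)²) = -91*(2 - 1*(-16)²) = -91*(2 - 1*256) = -91*(2 - 256) = -91*(-254) = 23114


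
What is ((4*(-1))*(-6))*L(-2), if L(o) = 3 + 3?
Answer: 144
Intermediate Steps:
L(o) = 6
((4*(-1))*(-6))*L(-2) = ((4*(-1))*(-6))*6 = -4*(-6)*6 = 24*6 = 144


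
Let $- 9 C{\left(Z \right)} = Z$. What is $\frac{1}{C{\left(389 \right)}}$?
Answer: $- \frac{9}{389} \approx -0.023136$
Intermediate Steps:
$C{\left(Z \right)} = - \frac{Z}{9}$
$\frac{1}{C{\left(389 \right)}} = \frac{1}{\left(- \frac{1}{9}\right) 389} = \frac{1}{- \frac{389}{9}} = - \frac{9}{389}$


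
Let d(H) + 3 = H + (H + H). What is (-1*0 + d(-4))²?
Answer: 225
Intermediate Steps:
d(H) = -3 + 3*H (d(H) = -3 + (H + (H + H)) = -3 + (H + 2*H) = -3 + 3*H)
(-1*0 + d(-4))² = (-1*0 + (-3 + 3*(-4)))² = (0 + (-3 - 12))² = (0 - 15)² = (-15)² = 225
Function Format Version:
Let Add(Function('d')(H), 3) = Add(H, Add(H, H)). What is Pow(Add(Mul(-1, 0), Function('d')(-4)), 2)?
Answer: 225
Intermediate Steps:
Function('d')(H) = Add(-3, Mul(3, H)) (Function('d')(H) = Add(-3, Add(H, Add(H, H))) = Add(-3, Add(H, Mul(2, H))) = Add(-3, Mul(3, H)))
Pow(Add(Mul(-1, 0), Function('d')(-4)), 2) = Pow(Add(Mul(-1, 0), Add(-3, Mul(3, -4))), 2) = Pow(Add(0, Add(-3, -12)), 2) = Pow(Add(0, -15), 2) = Pow(-15, 2) = 225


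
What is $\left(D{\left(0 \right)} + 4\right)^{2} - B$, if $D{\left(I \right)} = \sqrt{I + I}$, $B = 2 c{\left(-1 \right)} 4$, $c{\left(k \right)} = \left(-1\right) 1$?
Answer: $24$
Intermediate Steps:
$c{\left(k \right)} = -1$
$B = -8$ ($B = 2 \left(-1\right) 4 = \left(-2\right) 4 = -8$)
$D{\left(I \right)} = \sqrt{2} \sqrt{I}$ ($D{\left(I \right)} = \sqrt{2 I} = \sqrt{2} \sqrt{I}$)
$\left(D{\left(0 \right)} + 4\right)^{2} - B = \left(\sqrt{2} \sqrt{0} + 4\right)^{2} - -8 = \left(\sqrt{2} \cdot 0 + 4\right)^{2} + 8 = \left(0 + 4\right)^{2} + 8 = 4^{2} + 8 = 16 + 8 = 24$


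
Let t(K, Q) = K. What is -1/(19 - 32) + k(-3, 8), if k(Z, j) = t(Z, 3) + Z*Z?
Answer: 79/13 ≈ 6.0769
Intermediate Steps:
k(Z, j) = Z + Z**2 (k(Z, j) = Z + Z*Z = Z + Z**2)
-1/(19 - 32) + k(-3, 8) = -1/(19 - 32) - 3*(1 - 3) = -1/(-13) - 3*(-2) = -1*(-1/13) + 6 = 1/13 + 6 = 79/13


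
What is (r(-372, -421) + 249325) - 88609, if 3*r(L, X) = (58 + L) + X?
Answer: 160471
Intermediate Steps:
r(L, X) = 58/3 + L/3 + X/3 (r(L, X) = ((58 + L) + X)/3 = (58 + L + X)/3 = 58/3 + L/3 + X/3)
(r(-372, -421) + 249325) - 88609 = ((58/3 + (⅓)*(-372) + (⅓)*(-421)) + 249325) - 88609 = ((58/3 - 124 - 421/3) + 249325) - 88609 = (-245 + 249325) - 88609 = 249080 - 88609 = 160471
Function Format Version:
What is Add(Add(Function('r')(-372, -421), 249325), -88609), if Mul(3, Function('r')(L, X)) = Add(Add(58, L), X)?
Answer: 160471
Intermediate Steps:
Function('r')(L, X) = Add(Rational(58, 3), Mul(Rational(1, 3), L), Mul(Rational(1, 3), X)) (Function('r')(L, X) = Mul(Rational(1, 3), Add(Add(58, L), X)) = Mul(Rational(1, 3), Add(58, L, X)) = Add(Rational(58, 3), Mul(Rational(1, 3), L), Mul(Rational(1, 3), X)))
Add(Add(Function('r')(-372, -421), 249325), -88609) = Add(Add(Add(Rational(58, 3), Mul(Rational(1, 3), -372), Mul(Rational(1, 3), -421)), 249325), -88609) = Add(Add(Add(Rational(58, 3), -124, Rational(-421, 3)), 249325), -88609) = Add(Add(-245, 249325), -88609) = Add(249080, -88609) = 160471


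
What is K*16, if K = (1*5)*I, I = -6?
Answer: -480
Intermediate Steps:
K = -30 (K = (1*5)*(-6) = 5*(-6) = -30)
K*16 = -30*16 = -480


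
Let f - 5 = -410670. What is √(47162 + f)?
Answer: I*√363503 ≈ 602.91*I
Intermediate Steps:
f = -410665 (f = 5 - 410670 = -410665)
√(47162 + f) = √(47162 - 410665) = √(-363503) = I*√363503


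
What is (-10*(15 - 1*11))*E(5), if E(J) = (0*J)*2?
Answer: 0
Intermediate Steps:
E(J) = 0 (E(J) = 0*2 = 0)
(-10*(15 - 1*11))*E(5) = -10*(15 - 1*11)*0 = -10*(15 - 11)*0 = -10*4*0 = -40*0 = 0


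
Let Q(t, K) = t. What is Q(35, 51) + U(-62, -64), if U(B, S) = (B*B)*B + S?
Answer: -238357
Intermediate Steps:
U(B, S) = S + B**3 (U(B, S) = B**2*B + S = B**3 + S = S + B**3)
Q(35, 51) + U(-62, -64) = 35 + (-64 + (-62)**3) = 35 + (-64 - 238328) = 35 - 238392 = -238357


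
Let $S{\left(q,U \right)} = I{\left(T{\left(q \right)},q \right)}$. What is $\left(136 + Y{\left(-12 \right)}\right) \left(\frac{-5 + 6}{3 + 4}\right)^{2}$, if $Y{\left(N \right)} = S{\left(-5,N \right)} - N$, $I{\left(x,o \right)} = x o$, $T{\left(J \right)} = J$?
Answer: $\frac{173}{49} \approx 3.5306$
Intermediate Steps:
$I{\left(x,o \right)} = o x$
$S{\left(q,U \right)} = q^{2}$ ($S{\left(q,U \right)} = q q = q^{2}$)
$Y{\left(N \right)} = 25 - N$ ($Y{\left(N \right)} = \left(-5\right)^{2} - N = 25 - N$)
$\left(136 + Y{\left(-12 \right)}\right) \left(\frac{-5 + 6}{3 + 4}\right)^{2} = \left(136 + \left(25 - -12\right)\right) \left(\frac{-5 + 6}{3 + 4}\right)^{2} = \left(136 + \left(25 + 12\right)\right) \left(1 \cdot \frac{1}{7}\right)^{2} = \left(136 + 37\right) \left(1 \cdot \frac{1}{7}\right)^{2} = \frac{173}{49}$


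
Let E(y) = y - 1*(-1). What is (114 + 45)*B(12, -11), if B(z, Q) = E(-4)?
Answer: -477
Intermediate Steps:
E(y) = 1 + y (E(y) = y + 1 = 1 + y)
B(z, Q) = -3 (B(z, Q) = 1 - 4 = -3)
(114 + 45)*B(12, -11) = (114 + 45)*(-3) = 159*(-3) = -477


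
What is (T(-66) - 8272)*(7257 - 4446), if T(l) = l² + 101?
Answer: -10723965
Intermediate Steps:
T(l) = 101 + l²
(T(-66) - 8272)*(7257 - 4446) = ((101 + (-66)²) - 8272)*(7257 - 4446) = ((101 + 4356) - 8272)*2811 = (4457 - 8272)*2811 = -3815*2811 = -10723965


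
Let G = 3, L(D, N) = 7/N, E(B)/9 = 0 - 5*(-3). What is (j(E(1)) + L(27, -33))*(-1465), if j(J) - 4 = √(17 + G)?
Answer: -183125/33 - 2930*√5 ≈ -12101.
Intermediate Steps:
E(B) = 135 (E(B) = 9*(0 - 5*(-3)) = 9*(0 + 15) = 9*15 = 135)
j(J) = 4 + 2*√5 (j(J) = 4 + √(17 + 3) = 4 + √20 = 4 + 2*√5)
(j(E(1)) + L(27, -33))*(-1465) = ((4 + 2*√5) + 7/(-33))*(-1465) = ((4 + 2*√5) + 7*(-1/33))*(-1465) = ((4 + 2*√5) - 7/33)*(-1465) = (125/33 + 2*√5)*(-1465) = -183125/33 - 2930*√5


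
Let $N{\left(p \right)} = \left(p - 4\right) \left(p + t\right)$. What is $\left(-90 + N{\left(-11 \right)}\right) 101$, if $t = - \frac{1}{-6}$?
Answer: $\frac{14645}{2} \approx 7322.5$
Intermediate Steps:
$t = \frac{1}{6}$ ($t = \left(-1\right) \left(- \frac{1}{6}\right) = \frac{1}{6} \approx 0.16667$)
$N{\left(p \right)} = \left(-4 + p\right) \left(\frac{1}{6} + p\right)$ ($N{\left(p \right)} = \left(p - 4\right) \left(p + \frac{1}{6}\right) = \left(-4 + p\right) \left(\frac{1}{6} + p\right)$)
$\left(-90 + N{\left(-11 \right)}\right) 101 = \left(-90 - \left(- \frac{83}{2} - 121\right)\right) 101 = \left(-90 + \left(- \frac{2}{3} + 121 + \frac{253}{6}\right)\right) 101 = \left(-90 + \frac{325}{2}\right) 101 = \frac{145}{2} \cdot 101 = \frac{14645}{2}$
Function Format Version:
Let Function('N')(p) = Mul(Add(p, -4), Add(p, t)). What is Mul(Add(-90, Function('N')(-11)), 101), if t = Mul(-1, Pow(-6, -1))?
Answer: Rational(14645, 2) ≈ 7322.5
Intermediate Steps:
t = Rational(1, 6) (t = Mul(-1, Rational(-1, 6)) = Rational(1, 6) ≈ 0.16667)
Function('N')(p) = Mul(Add(-4, p), Add(Rational(1, 6), p)) (Function('N')(p) = Mul(Add(p, -4), Add(p, Rational(1, 6))) = Mul(Add(-4, p), Add(Rational(1, 6), p)))
Mul(Add(-90, Function('N')(-11)), 101) = Mul(Add(-90, Add(Rational(-2, 3), Pow(-11, 2), Mul(Rational(-23, 6), -11))), 101) = Mul(Add(-90, Add(Rational(-2, 3), 121, Rational(253, 6))), 101) = Mul(Add(-90, Rational(325, 2)), 101) = Mul(Rational(145, 2), 101) = Rational(14645, 2)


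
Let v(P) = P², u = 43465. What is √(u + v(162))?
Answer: √69709 ≈ 264.02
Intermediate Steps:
√(u + v(162)) = √(43465 + 162²) = √(43465 + 26244) = √69709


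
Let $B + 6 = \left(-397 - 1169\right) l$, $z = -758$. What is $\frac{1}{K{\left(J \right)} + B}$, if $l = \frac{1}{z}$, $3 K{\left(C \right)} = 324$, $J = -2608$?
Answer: $\frac{379}{39441} \approx 0.0096093$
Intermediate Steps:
$K{\left(C \right)} = 108$ ($K{\left(C \right)} = \frac{1}{3} \cdot 324 = 108$)
$l = - \frac{1}{758}$ ($l = \frac{1}{-758} = - \frac{1}{758} \approx -0.0013193$)
$B = - \frac{1491}{379}$ ($B = -6 + \left(-397 - 1169\right) \left(- \frac{1}{758}\right) = -6 - - \frac{783}{379} = -6 + \frac{783}{379} = - \frac{1491}{379} \approx -3.934$)
$\frac{1}{K{\left(J \right)} + B} = \frac{1}{108 - \frac{1491}{379}} = \frac{1}{\frac{39441}{379}} = \frac{379}{39441}$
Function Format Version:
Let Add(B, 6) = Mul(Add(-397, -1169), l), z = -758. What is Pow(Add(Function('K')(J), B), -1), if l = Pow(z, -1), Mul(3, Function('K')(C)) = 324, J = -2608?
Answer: Rational(379, 39441) ≈ 0.0096093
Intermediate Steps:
Function('K')(C) = 108 (Function('K')(C) = Mul(Rational(1, 3), 324) = 108)
l = Rational(-1, 758) (l = Pow(-758, -1) = Rational(-1, 758) ≈ -0.0013193)
B = Rational(-1491, 379) (B = Add(-6, Mul(Add(-397, -1169), Rational(-1, 758))) = Add(-6, Mul(-1566, Rational(-1, 758))) = Add(-6, Rational(783, 379)) = Rational(-1491, 379) ≈ -3.9340)
Pow(Add(Function('K')(J), B), -1) = Pow(Add(108, Rational(-1491, 379)), -1) = Pow(Rational(39441, 379), -1) = Rational(379, 39441)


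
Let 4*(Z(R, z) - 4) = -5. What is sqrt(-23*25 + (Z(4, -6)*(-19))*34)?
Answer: I*sqrt(9406)/2 ≈ 48.492*I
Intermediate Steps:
Z(R, z) = 11/4 (Z(R, z) = 4 + (1/4)*(-5) = 4 - 5/4 = 11/4)
sqrt(-23*25 + (Z(4, -6)*(-19))*34) = sqrt(-23*25 + ((11/4)*(-19))*34) = sqrt(-575 - 209/4*34) = sqrt(-575 - 3553/2) = sqrt(-4703/2) = I*sqrt(9406)/2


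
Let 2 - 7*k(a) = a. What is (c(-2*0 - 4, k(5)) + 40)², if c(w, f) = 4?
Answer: 1936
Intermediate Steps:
k(a) = 2/7 - a/7
(c(-2*0 - 4, k(5)) + 40)² = (4 + 40)² = 44² = 1936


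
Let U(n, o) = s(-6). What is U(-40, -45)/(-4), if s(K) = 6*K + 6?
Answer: 15/2 ≈ 7.5000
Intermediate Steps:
s(K) = 6 + 6*K
U(n, o) = -30 (U(n, o) = 6 + 6*(-6) = 6 - 36 = -30)
U(-40, -45)/(-4) = -30/(-4) = -1/4*(-30) = 15/2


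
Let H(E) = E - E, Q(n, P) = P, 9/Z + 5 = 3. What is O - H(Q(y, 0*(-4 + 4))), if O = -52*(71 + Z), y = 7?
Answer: -3458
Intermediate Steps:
Z = -9/2 (Z = 9/(-5 + 3) = 9/(-2) = 9*(-½) = -9/2 ≈ -4.5000)
H(E) = 0
O = -3458 (O = -52*(71 - 9/2) = -52*133/2 = -3458)
O - H(Q(y, 0*(-4 + 4))) = -3458 - 1*0 = -3458 + 0 = -3458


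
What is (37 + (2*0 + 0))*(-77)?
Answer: -2849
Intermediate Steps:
(37 + (2*0 + 0))*(-77) = (37 + (0 + 0))*(-77) = (37 + 0)*(-77) = 37*(-77) = -2849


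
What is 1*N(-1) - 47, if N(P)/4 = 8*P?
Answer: -79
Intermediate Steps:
N(P) = 32*P (N(P) = 4*(8*P) = 32*P)
1*N(-1) - 47 = 1*(32*(-1)) - 47 = 1*(-32) - 47 = -32 - 47 = -79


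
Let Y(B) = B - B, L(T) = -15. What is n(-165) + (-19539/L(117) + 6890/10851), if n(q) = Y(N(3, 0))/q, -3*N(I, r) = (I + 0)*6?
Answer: 70707013/54255 ≈ 1303.2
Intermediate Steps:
N(I, r) = -2*I (N(I, r) = -(I + 0)*6/3 = -I*6/3 = -2*I)
Y(B) = 0
n(q) = 0 (n(q) = 0/q = 0)
n(-165) + (-19539/L(117) + 6890/10851) = 0 + (-19539/(-15) + 6890/10851) = 0 + (-19539*(-1/15) + 6890*(1/10851)) = 0 + (6513/5 + 6890/10851) = 0 + 70707013/54255 = 70707013/54255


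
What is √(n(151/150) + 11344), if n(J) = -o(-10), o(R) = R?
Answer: √11354 ≈ 106.56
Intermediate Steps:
n(J) = 10 (n(J) = -1*(-10) = 10)
√(n(151/150) + 11344) = √(10 + 11344) = √11354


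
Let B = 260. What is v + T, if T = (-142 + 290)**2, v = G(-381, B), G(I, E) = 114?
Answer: 22018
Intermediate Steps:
v = 114
T = 21904 (T = 148**2 = 21904)
v + T = 114 + 21904 = 22018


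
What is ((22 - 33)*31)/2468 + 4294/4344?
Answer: 284884/335031 ≈ 0.85032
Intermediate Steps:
((22 - 33)*31)/2468 + 4294/4344 = -11*31*(1/2468) + 4294*(1/4344) = -341*1/2468 + 2147/2172 = -341/2468 + 2147/2172 = 284884/335031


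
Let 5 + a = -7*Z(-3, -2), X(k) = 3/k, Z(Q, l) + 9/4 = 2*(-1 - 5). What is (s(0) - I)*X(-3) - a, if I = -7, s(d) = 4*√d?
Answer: -407/4 ≈ -101.75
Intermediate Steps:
Z(Q, l) = -57/4 (Z(Q, l) = -9/4 + 2*(-1 - 5) = -9/4 + 2*(-6) = -9/4 - 12 = -57/4)
a = 379/4 (a = -5 - 7*(-57/4) = -5 + 399/4 = 379/4 ≈ 94.750)
(s(0) - I)*X(-3) - a = (4*√0 - 1*(-7))*(3/(-3)) - 1*379/4 = (4*0 + 7)*(3*(-⅓)) - 379/4 = (0 + 7)*(-1) - 379/4 = 7*(-1) - 379/4 = -7 - 379/4 = -407/4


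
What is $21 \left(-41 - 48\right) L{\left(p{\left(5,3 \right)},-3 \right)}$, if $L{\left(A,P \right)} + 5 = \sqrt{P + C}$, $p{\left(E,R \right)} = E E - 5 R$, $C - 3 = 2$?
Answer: $9345 - 1869 \sqrt{2} \approx 6701.8$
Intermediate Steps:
$C = 5$ ($C = 3 + 2 = 5$)
$p{\left(E,R \right)} = E^{2} - 5 R$
$L{\left(A,P \right)} = -5 + \sqrt{5 + P}$ ($L{\left(A,P \right)} = -5 + \sqrt{P + 5} = -5 + \sqrt{5 + P}$)
$21 \left(-41 - 48\right) L{\left(p{\left(5,3 \right)},-3 \right)} = 21 \left(-41 - 48\right) \left(-5 + \sqrt{5 - 3}\right) = 21 \left(-89\right) \left(-5 + \sqrt{2}\right) = - 1869 \left(-5 + \sqrt{2}\right) = 9345 - 1869 \sqrt{2}$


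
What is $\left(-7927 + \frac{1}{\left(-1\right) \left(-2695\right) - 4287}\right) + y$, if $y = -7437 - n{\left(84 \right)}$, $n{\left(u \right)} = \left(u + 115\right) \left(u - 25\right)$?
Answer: $- \frac{43151161}{1592} \approx -27105.0$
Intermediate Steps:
$n{\left(u \right)} = \left(-25 + u\right) \left(115 + u\right)$ ($n{\left(u \right)} = \left(115 + u\right) \left(-25 + u\right) = \left(-25 + u\right) \left(115 + u\right)$)
$y = -19178$ ($y = -7437 - \left(-2875 + 84^{2} + 90 \cdot 84\right) = -7437 - \left(-2875 + 7056 + 7560\right) = -7437 - 11741 = -19178$)
$\left(-7927 + \frac{1}{\left(-1\right) \left(-2695\right) - 4287}\right) + y = \left(-7927 + \frac{1}{\left(-1\right) \left(-2695\right) - 4287}\right) - 19178 = \left(-7927 + \frac{1}{2695 - 4287}\right) - 19178 = \left(-7927 + \frac{1}{-1592}\right) - 19178 = \left(-7927 - \frac{1}{1592}\right) - 19178 = - \frac{12619785}{1592} - 19178 = - \frac{43151161}{1592}$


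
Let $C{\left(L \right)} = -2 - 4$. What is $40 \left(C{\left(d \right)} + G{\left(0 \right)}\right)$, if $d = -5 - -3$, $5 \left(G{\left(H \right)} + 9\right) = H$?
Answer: $-600$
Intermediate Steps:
$G{\left(H \right)} = -9 + \frac{H}{5}$
$d = -2$ ($d = -5 + 3 = -2$)
$C{\left(L \right)} = -6$ ($C{\left(L \right)} = -2 - 4 = -6$)
$40 \left(C{\left(d \right)} + G{\left(0 \right)}\right) = 40 \left(-6 + \left(-9 + \frac{1}{5} \cdot 0\right)\right) = 40 \left(-6 + \left(-9 + 0\right)\right) = 40 \left(-6 - 9\right) = 40 \left(-15\right) = -600$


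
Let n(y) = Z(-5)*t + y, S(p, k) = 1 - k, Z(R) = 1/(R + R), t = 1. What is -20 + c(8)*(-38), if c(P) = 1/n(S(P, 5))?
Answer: -440/41 ≈ -10.732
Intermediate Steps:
Z(R) = 1/(2*R)
n(y) = -1/10 + y (n(y) = ((1/2)/(-5))*1 + y = ((1/2)*(-1/5))*1 + y = -1/10*1 + y = -1/10 + y)
c(P) = -10/41 (c(P) = 1/(-1/10 + (1 - 1*5)) = 1/(-1/10 + (1 - 5)) = 1/(-1/10 - 4) = 1/(-41/10) = 1*(-10/41) = -10/41)
-20 + c(8)*(-38) = -20 - 10/41*(-38) = -20 + 380/41 = -440/41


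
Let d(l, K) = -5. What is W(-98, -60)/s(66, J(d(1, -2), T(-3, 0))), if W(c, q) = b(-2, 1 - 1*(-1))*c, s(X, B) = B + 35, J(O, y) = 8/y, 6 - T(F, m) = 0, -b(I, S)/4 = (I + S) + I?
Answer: -2352/109 ≈ -21.578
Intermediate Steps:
b(I, S) = -8*I - 4*S (b(I, S) = -4*((I + S) + I) = -4*(S + 2*I) = -8*I - 4*S)
T(F, m) = 6 (T(F, m) = 6 - 1*0 = 6 + 0 = 6)
s(X, B) = 35 + B
W(c, q) = 8*c (W(c, q) = (-8*(-2) - 4*(1 - 1*(-1)))*c = (16 - 4*(1 + 1))*c = (16 - 4*2)*c = (16 - 8)*c = 8*c)
W(-98, -60)/s(66, J(d(1, -2), T(-3, 0))) = (8*(-98))/(35 + 8/6) = -784/(35 + 8*(⅙)) = -784/(35 + 4/3) = -784/109/3 = -784*3/109 = -2352/109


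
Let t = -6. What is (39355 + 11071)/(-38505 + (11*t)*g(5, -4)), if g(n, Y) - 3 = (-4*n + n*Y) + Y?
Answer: -50426/35799 ≈ -1.4086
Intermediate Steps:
g(n, Y) = 3 + Y - 4*n + Y*n (g(n, Y) = 3 + ((-4*n + n*Y) + Y) = 3 + ((-4*n + Y*n) + Y) = 3 + (Y - 4*n + Y*n) = 3 + Y - 4*n + Y*n)
(39355 + 11071)/(-38505 + (11*t)*g(5, -4)) = (39355 + 11071)/(-38505 + (11*(-6))*(3 - 4 - 4*5 - 4*5)) = 50426/(-38505 - 66*(3 - 4 - 20 - 20)) = 50426/(-38505 - 66*(-41)) = 50426/(-38505 + 2706) = 50426/(-35799) = 50426*(-1/35799) = -50426/35799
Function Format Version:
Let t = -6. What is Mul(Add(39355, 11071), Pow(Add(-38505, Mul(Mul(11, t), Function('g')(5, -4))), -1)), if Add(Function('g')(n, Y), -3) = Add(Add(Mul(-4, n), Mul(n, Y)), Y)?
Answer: Rational(-50426, 35799) ≈ -1.4086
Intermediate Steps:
Function('g')(n, Y) = Add(3, Y, Mul(-4, n), Mul(Y, n)) (Function('g')(n, Y) = Add(3, Add(Add(Mul(-4, n), Mul(n, Y)), Y)) = Add(3, Add(Add(Mul(-4, n), Mul(Y, n)), Y)) = Add(3, Add(Y, Mul(-4, n), Mul(Y, n))) = Add(3, Y, Mul(-4, n), Mul(Y, n)))
Mul(Add(39355, 11071), Pow(Add(-38505, Mul(Mul(11, t), Function('g')(5, -4))), -1)) = Mul(Add(39355, 11071), Pow(Add(-38505, Mul(Mul(11, -6), Add(3, -4, Mul(-4, 5), Mul(-4, 5)))), -1)) = Mul(50426, Pow(Add(-38505, Mul(-66, Add(3, -4, -20, -20))), -1)) = Mul(50426, Pow(Add(-38505, Mul(-66, -41)), -1)) = Mul(50426, Pow(Add(-38505, 2706), -1)) = Mul(50426, Pow(-35799, -1)) = Mul(50426, Rational(-1, 35799)) = Rational(-50426, 35799)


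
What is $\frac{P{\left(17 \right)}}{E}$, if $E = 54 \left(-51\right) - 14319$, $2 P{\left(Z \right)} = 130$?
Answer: $- \frac{65}{17073} \approx -0.0038072$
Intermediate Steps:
$P{\left(Z \right)} = 65$ ($P{\left(Z \right)} = \frac{1}{2} \cdot 130 = 65$)
$E = -17073$ ($E = -2754 - 14319 = -17073$)
$\frac{P{\left(17 \right)}}{E} = \frac{65}{-17073} = 65 \left(- \frac{1}{17073}\right) = - \frac{65}{17073}$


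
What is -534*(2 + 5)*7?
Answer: -26166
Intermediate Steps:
-534*(2 + 5)*7 = -3738*7 = -534*49 = -26166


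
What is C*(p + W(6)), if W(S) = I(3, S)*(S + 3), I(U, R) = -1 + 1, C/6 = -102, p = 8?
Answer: -4896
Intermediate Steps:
C = -612 (C = 6*(-102) = -612)
I(U, R) = 0
W(S) = 0 (W(S) = 0*(S + 3) = 0*(3 + S) = 0)
C*(p + W(6)) = -612*(8 + 0) = -612*8 = -4896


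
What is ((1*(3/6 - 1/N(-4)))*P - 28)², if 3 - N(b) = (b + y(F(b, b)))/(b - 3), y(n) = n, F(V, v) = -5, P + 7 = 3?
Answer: 6889/9 ≈ 765.44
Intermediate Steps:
P = -4 (P = -7 + 3 = -4)
N(b) = 3 - (-5 + b)/(-3 + b) (N(b) = 3 - (b - 5)/(b - 3) = 3 - (-5 + b)/(-3 + b))
((1*(3/6 - 1/N(-4)))*P - 28)² = ((1*(3/6 - 1/(2*(-2 - 4)/(-3 - 4))))*(-4) - 28)² = ((1*(3*(⅙) - 1/(2*(-6)/(-7))))*(-4) - 28)² = ((1*(½ - 1/(2*(-⅐)*(-6))))*(-4) - 28)² = ((1*(½ - 1/12/7))*(-4) - 28)² = ((1*(½ - 1*7/12))*(-4) - 28)² = ((1*(½ - 7/12))*(-4) - 28)² = ((1*(-1/12))*(-4) - 28)² = (-1/12*(-4) - 28)² = (⅓ - 28)² = (-83/3)² = 6889/9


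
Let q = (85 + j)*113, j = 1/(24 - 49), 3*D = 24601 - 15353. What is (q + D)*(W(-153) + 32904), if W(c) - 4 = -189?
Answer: 31123490684/75 ≈ 4.1498e+8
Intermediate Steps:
W(c) = -185 (W(c) = 4 - 189 = -185)
D = 9248/3 (D = (24601 - 15353)/3 = (1/3)*9248 = 9248/3 ≈ 3082.7)
j = -1/25 (j = 1/(-25) = -1/25 ≈ -0.040000)
q = 240012/25 (q = (85 - 1/25)*113 = (2124/25)*113 = 240012/25 ≈ 9600.5)
(q + D)*(W(-153) + 32904) = (240012/25 + 9248/3)*(-185 + 32904) = (951236/75)*32719 = 31123490684/75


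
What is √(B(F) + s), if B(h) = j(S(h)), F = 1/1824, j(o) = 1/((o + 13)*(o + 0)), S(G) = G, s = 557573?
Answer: 5*√12544229666573/23713 ≈ 746.80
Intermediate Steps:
j(o) = 1/(o*(13 + o)) (j(o) = 1/((13 + o)*o) = 1/(o*(13 + o)))
F = 1/1824 ≈ 0.00054825
B(h) = 1/(h*(13 + h))
√(B(F) + s) = √(1/((1/1824)*(13 + 1/1824)) + 557573) = √(1824/(23713/1824) + 557573) = √(1824*(1824/23713) + 557573) = √(3326976/23713 + 557573) = √(13225055525/23713) = 5*√12544229666573/23713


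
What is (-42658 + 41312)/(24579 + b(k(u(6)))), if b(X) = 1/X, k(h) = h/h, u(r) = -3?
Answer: -673/12290 ≈ -0.054760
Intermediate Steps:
k(h) = 1
(-42658 + 41312)/(24579 + b(k(u(6)))) = (-42658 + 41312)/(24579 + 1/1) = -1346/(24579 + 1) = -1346/24580 = -1346*1/24580 = -673/12290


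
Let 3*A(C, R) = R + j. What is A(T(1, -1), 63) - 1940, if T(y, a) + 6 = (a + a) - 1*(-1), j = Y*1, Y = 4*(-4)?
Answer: -5773/3 ≈ -1924.3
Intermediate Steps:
Y = -16
j = -16 (j = -16*1 = -16)
T(y, a) = -5 + 2*a (T(y, a) = -6 + ((a + a) - 1*(-1)) = -6 + (2*a + 1) = -6 + (1 + 2*a) = -5 + 2*a)
A(C, R) = -16/3 + R/3 (A(C, R) = (R - 16)/3 = (-16 + R)/3 = -16/3 + R/3)
A(T(1, -1), 63) - 1940 = (-16/3 + (⅓)*63) - 1940 = (-16/3 + 21) - 1940 = 47/3 - 1940 = -5773/3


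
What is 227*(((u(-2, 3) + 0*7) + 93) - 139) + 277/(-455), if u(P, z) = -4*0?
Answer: -4751387/455 ≈ -10443.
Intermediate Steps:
u(P, z) = 0
227*(((u(-2, 3) + 0*7) + 93) - 139) + 277/(-455) = 227*(((0 + 0*7) + 93) - 139) + 277/(-455) = 227*(((0 + 0) + 93) - 139) + 277*(-1/455) = 227*((0 + 93) - 139) - 277/455 = 227*(93 - 139) - 277/455 = 227*(-46) - 277/455 = -10442 - 277/455 = -4751387/455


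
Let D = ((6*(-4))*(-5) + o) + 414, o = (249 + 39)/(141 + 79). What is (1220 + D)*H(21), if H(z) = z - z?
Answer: 0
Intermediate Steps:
o = 72/55 (o = 288/220 = 288*(1/220) = 72/55 ≈ 1.3091)
H(z) = 0
D = 29442/55 (D = ((6*(-4))*(-5) + 72/55) + 414 = (-24*(-5) + 72/55) + 414 = (120 + 72/55) + 414 = 6672/55 + 414 = 29442/55 ≈ 535.31)
(1220 + D)*H(21) = (1220 + 29442/55)*0 = (96542/55)*0 = 0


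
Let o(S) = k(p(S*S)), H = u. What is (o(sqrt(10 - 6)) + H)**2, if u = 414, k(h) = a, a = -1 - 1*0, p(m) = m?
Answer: 170569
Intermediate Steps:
a = -1 (a = -1 + 0 = -1)
k(h) = -1
H = 414
o(S) = -1
(o(sqrt(10 - 6)) + H)**2 = (-1 + 414)**2 = 413**2 = 170569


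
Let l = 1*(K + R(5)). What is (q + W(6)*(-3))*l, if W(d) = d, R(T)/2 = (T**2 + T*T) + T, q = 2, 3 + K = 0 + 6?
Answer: -1808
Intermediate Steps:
K = 3 (K = -3 + (0 + 6) = -3 + 6 = 3)
R(T) = 2*T + 4*T**2 (R(T) = 2*((T**2 + T*T) + T) = 2*((T**2 + T**2) + T) = 2*(2*T**2 + T) = 2*(T + 2*T**2) = 2*T + 4*T**2)
l = 113 (l = 1*(3 + 2*5*(1 + 2*5)) = 1*(3 + 2*5*(1 + 10)) = 1*(3 + 2*5*11) = 1*(3 + 110) = 1*113 = 113)
(q + W(6)*(-3))*l = (2 + 6*(-3))*113 = (2 - 18)*113 = -16*113 = -1808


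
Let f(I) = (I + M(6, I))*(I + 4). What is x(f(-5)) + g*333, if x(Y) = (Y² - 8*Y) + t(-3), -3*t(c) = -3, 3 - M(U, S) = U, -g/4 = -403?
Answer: 536797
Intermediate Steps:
g = 1612 (g = -4*(-403) = 1612)
M(U, S) = 3 - U
t(c) = 1 (t(c) = -⅓*(-3) = 1)
f(I) = (-3 + I)*(4 + I) (f(I) = (I + (3 - 1*6))*(I + 4) = (I + (3 - 6))*(4 + I) = (I - 3)*(4 + I) = (-3 + I)*(4 + I))
x(Y) = 1 + Y² - 8*Y (x(Y) = (Y² - 8*Y) + 1 = 1 + Y² - 8*Y)
x(f(-5)) + g*333 = (1 + (-12 - 5 + (-5)²)² - 8*(-12 - 5 + (-5)²)) + 1612*333 = (1 + (-12 - 5 + 25)² - 8*(-12 - 5 + 25)) + 536796 = (1 + 8² - 8*8) + 536796 = (1 + 64 - 64) + 536796 = 1 + 536796 = 536797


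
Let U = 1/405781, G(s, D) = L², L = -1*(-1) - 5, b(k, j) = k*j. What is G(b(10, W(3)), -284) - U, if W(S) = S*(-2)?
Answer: 6492495/405781 ≈ 16.000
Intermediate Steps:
W(S) = -2*S
b(k, j) = j*k
L = -4 (L = 1 - 5 = -4)
G(s, D) = 16 (G(s, D) = (-4)² = 16)
U = 1/405781 ≈ 2.4644e-6
G(b(10, W(3)), -284) - U = 16 - 1*1/405781 = 16 - 1/405781 = 6492495/405781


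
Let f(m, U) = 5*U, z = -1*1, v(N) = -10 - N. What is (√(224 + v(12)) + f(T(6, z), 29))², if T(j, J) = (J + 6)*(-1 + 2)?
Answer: (145 + √202)² ≈ 25349.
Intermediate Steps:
z = -1
T(j, J) = 6 + J (T(j, J) = (6 + J)*1 = 6 + J)
(√(224 + v(12)) + f(T(6, z), 29))² = (√(224 + (-10 - 1*12)) + 5*29)² = (√(224 + (-10 - 12)) + 145)² = (√(224 - 22) + 145)² = (√202 + 145)² = (145 + √202)²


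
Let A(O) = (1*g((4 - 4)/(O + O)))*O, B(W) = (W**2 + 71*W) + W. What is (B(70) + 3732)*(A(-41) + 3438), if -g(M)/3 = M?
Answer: 47004336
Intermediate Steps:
B(W) = W**2 + 72*W
g(M) = -3*M
A(O) = 0 (A(O) = (1*(-3*(4 - 4)/(O + O)))*O = (1*(-0/(2*O)))*O = (1*(-0*1/(2*O)))*O = (1*(-3*0))*O = (1*0)*O = 0*O = 0)
(B(70) + 3732)*(A(-41) + 3438) = (70*(72 + 70) + 3732)*(0 + 3438) = (70*142 + 3732)*3438 = (9940 + 3732)*3438 = 13672*3438 = 47004336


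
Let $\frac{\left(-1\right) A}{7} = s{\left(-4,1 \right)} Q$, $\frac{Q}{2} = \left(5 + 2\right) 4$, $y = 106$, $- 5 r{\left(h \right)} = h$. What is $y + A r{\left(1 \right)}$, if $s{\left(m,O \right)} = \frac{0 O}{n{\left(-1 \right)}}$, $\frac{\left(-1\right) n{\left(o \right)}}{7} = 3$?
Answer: $106$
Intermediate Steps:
$n{\left(o \right)} = -21$ ($n{\left(o \right)} = \left(-7\right) 3 = -21$)
$r{\left(h \right)} = - \frac{h}{5}$
$s{\left(m,O \right)} = 0$ ($s{\left(m,O \right)} = \frac{0 O}{-21} = 0 \left(- \frac{1}{21}\right) = 0$)
$Q = 56$ ($Q = 2 \left(5 + 2\right) 4 = 2 \cdot 7 \cdot 4 = 2 \cdot 28 = 56$)
$A = 0$ ($A = - 7 \cdot 0 \cdot 56 = \left(-7\right) 0 = 0$)
$y + A r{\left(1 \right)} = 106 + 0 \left(\left(- \frac{1}{5}\right) 1\right) = 106 + 0 \left(- \frac{1}{5}\right) = 106 + 0 = 106$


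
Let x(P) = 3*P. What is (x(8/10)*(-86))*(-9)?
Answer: 9288/5 ≈ 1857.6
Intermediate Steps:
(x(8/10)*(-86))*(-9) = ((3*(8/10))*(-86))*(-9) = ((3*(8*(⅒)))*(-86))*(-9) = ((3*(⅘))*(-86))*(-9) = ((12/5)*(-86))*(-9) = -1032/5*(-9) = 9288/5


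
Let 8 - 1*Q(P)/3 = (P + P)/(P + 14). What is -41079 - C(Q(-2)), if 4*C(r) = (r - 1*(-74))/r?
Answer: -4107999/100 ≈ -41080.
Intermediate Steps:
Q(P) = 24 - 6*P/(14 + P) (Q(P) = 24 - 3*(P + P)/(P + 14) = 24 - 3*2*P/(14 + P) = 24 - 6*P/(14 + P))
C(r) = (74 + r)/(4*r) (C(r) = ((r - 1*(-74))/r)/4 = ((r + 74)/r)/4 = ((74 + r)/r)/4 = (74 + r)/(4*r))
-41079 - C(Q(-2)) = -41079 - (74 + 6*(56 + 3*(-2))/(14 - 2))/(4*(6*(56 + 3*(-2))/(14 - 2))) = -41079 - (74 + 6*(56 - 6)/12)/(4*(6*(56 - 6)/12)) = -41079 - (74 + 6*(1/12)*50)/(4*(6*(1/12)*50)) = -41079 - (74 + 25)/(4*25) = -41079 - 99/(4*25) = -41079 - 1*99/100 = -41079 - 99/100 = -4107999/100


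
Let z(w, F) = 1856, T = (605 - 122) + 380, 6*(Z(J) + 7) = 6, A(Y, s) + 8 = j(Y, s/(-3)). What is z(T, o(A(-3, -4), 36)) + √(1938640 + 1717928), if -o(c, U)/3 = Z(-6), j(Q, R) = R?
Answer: 1856 + 2*√914142 ≈ 3768.2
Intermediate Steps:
A(Y, s) = -8 - s/3 (A(Y, s) = -8 + s/(-3) = -8 + s*(-⅓) = -8 - s/3)
Z(J) = -6 (Z(J) = -7 + (⅙)*6 = -7 + 1 = -6)
o(c, U) = 18 (o(c, U) = -3*(-6) = 18)
T = 863 (T = 483 + 380 = 863)
z(T, o(A(-3, -4), 36)) + √(1938640 + 1717928) = 1856 + √(1938640 + 1717928) = 1856 + √3656568 = 1856 + 2*√914142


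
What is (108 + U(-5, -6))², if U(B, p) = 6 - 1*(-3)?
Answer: 13689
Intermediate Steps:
U(B, p) = 9 (U(B, p) = 6 + 3 = 9)
(108 + U(-5, -6))² = (108 + 9)² = 117² = 13689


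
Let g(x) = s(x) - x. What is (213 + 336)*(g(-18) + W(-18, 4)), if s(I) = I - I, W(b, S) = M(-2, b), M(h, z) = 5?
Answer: 12627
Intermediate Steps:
W(b, S) = 5
s(I) = 0
g(x) = -x (g(x) = 0 - x = -x)
(213 + 336)*(g(-18) + W(-18, 4)) = (213 + 336)*(-1*(-18) + 5) = 549*(18 + 5) = 549*23 = 12627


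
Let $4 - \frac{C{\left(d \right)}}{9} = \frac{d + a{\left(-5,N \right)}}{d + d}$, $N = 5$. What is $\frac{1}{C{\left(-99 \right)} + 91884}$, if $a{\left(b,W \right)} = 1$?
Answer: $\frac{11}{1011071} \approx 1.088 \cdot 10^{-5}$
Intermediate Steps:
$C{\left(d \right)} = 36 - \frac{9 \left(1 + d\right)}{2 d}$ ($C{\left(d \right)} = 36 - 9 \frac{d + 1}{d + d} = 36 - 9 \frac{1 + d}{2 d} = 36 - \frac{9 \left(1 + d\right)}{2 d}$)
$\frac{1}{C{\left(-99 \right)} + 91884} = \frac{1}{\frac{9 \left(-1 + 7 \left(-99\right)\right)}{2 \left(-99\right)} + 91884} = \frac{1}{\frac{9}{2} \left(- \frac{1}{99}\right) \left(-1 - 693\right) + 91884} = \frac{1}{\frac{9}{2} \left(- \frac{1}{99}\right) \left(-694\right) + 91884} = \frac{1}{\frac{347}{11} + 91884} = \frac{1}{\frac{1011071}{11}} = \frac{11}{1011071}$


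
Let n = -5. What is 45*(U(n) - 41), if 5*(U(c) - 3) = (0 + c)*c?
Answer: -1485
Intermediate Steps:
U(c) = 3 + c²/5 (U(c) = 3 + ((0 + c)*c)/5 = 3 + (c*c)/5 = 3 + c²/5)
45*(U(n) - 41) = 45*((3 + (⅕)*(-5)²) - 41) = 45*((3 + (⅕)*25) - 41) = 45*((3 + 5) - 41) = 45*(8 - 41) = 45*(-33) = -1485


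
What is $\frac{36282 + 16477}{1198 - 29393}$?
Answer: $- \frac{52759}{28195} \approx -1.8712$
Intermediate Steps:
$\frac{36282 + 16477}{1198 - 29393} = \frac{52759}{1198 - 29393} = \frac{52759}{-28195} = 52759 \left(- \frac{1}{28195}\right) = - \frac{52759}{28195}$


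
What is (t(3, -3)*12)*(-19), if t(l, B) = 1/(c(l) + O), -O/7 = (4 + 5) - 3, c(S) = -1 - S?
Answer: 114/23 ≈ 4.9565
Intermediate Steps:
O = -42 (O = -7*((4 + 5) - 3) = -7*(9 - 3) = -7*6 = -42)
t(l, B) = 1/(-43 - l) (t(l, B) = 1/((-1 - l) - 42) = 1/(-43 - l))
(t(3, -3)*12)*(-19) = (-1/(43 + 3)*12)*(-19) = (-1/46*12)*(-19) = (-1*1/46*12)*(-19) = -1/46*12*(-19) = -6/23*(-19) = 114/23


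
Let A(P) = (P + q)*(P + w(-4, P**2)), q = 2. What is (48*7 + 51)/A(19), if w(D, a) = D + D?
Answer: 129/77 ≈ 1.6753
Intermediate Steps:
w(D, a) = 2*D
A(P) = (-8 + P)*(2 + P) (A(P) = (P + 2)*(P + 2*(-4)) = (2 + P)*(P - 8) = (2 + P)*(-8 + P) = (-8 + P)*(2 + P))
(48*7 + 51)/A(19) = (48*7 + 51)/(-16 + 19**2 - 6*19) = (336 + 51)/(-16 + 361 - 114) = 387/231 = 387*(1/231) = 129/77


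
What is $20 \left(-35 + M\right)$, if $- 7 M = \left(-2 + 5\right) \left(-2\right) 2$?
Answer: $- \frac{4660}{7} \approx -665.71$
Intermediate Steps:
$M = \frac{12}{7}$ ($M = - \frac{\left(-2 + 5\right) \left(-2\right) 2}{7} = - \frac{3 \left(-2\right) 2}{7} = - \frac{\left(-6\right) 2}{7} = \left(- \frac{1}{7}\right) \left(-12\right) = \frac{12}{7} \approx 1.7143$)
$20 \left(-35 + M\right) = 20 \left(-35 + \frac{12}{7}\right) = 20 \left(- \frac{233}{7}\right) = - \frac{4660}{7}$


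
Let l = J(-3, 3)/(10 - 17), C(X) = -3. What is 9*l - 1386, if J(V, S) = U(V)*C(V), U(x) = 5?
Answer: -9567/7 ≈ -1366.7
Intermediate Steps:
J(V, S) = -15 (J(V, S) = 5*(-3) = -15)
l = 15/7 (l = -15/(10 - 17) = -15/(-7) = -15*(-⅐) = 15/7 ≈ 2.1429)
9*l - 1386 = 9*(15/7) - 1386 = 135/7 - 1386 = -9567/7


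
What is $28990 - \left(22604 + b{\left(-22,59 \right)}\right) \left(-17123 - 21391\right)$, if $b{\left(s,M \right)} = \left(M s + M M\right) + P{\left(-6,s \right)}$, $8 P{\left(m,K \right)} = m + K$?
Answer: $954540709$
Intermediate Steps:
$P{\left(m,K \right)} = \frac{K}{8} + \frac{m}{8}$ ($P{\left(m,K \right)} = \frac{m + K}{8} = \frac{K + m}{8} = \frac{K}{8} + \frac{m}{8}$)
$b{\left(s,M \right)} = - \frac{3}{4} + M^{2} + \frac{s}{8} + M s$ ($b{\left(s,M \right)} = \left(M s + M M\right) + \left(\frac{s}{8} + \frac{1}{8} \left(-6\right)\right) = \left(M s + M^{2}\right) + \left(\frac{s}{8} - \frac{3}{4}\right) = \left(M^{2} + M s\right) + \left(- \frac{3}{4} + \frac{s}{8}\right) = - \frac{3}{4} + M^{2} + \frac{s}{8} + M s$)
$28990 - \left(22604 + b{\left(-22,59 \right)}\right) \left(-17123 - 21391\right) = 28990 - \left(22604 + \left(- \frac{3}{4} + 59^{2} + \frac{1}{8} \left(-22\right) + 59 \left(-22\right)\right)\right) \left(-17123 - 21391\right) = 28990 - \left(22604 - - \frac{4359}{2}\right) \left(-38514\right) = 28990 - \left(22604 + \frac{4359}{2}\right) \left(-38514\right) = 28990 - \frac{49567}{2} \left(-38514\right) = 28990 - -954511719 = 28990 + 954511719 = 954540709$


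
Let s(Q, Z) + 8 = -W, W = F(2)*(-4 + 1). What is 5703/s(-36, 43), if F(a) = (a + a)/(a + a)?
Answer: -5703/5 ≈ -1140.6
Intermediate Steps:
F(a) = 1 (F(a) = (2*a)/((2*a)) = (2*a)*(1/(2*a)) = 1)
W = -3 (W = 1*(-4 + 1) = 1*(-3) = -3)
s(Q, Z) = -5 (s(Q, Z) = -8 - 1*(-3) = -8 + 3 = -5)
5703/s(-36, 43) = 5703/(-5) = 5703*(-⅕) = -5703/5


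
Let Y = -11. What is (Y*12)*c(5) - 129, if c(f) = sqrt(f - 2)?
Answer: -129 - 132*sqrt(3) ≈ -357.63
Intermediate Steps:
c(f) = sqrt(-2 + f)
(Y*12)*c(5) - 129 = (-11*12)*sqrt(-2 + 5) - 129 = -132*sqrt(3) - 129 = -129 - 132*sqrt(3)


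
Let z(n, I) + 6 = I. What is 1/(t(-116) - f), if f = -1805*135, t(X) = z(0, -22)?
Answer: 1/243647 ≈ 4.1043e-6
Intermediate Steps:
z(n, I) = -6 + I
t(X) = -28 (t(X) = -6 - 22 = -28)
f = -243675
1/(t(-116) - f) = 1/(-28 - 1*(-243675)) = 1/(-28 + 243675) = 1/243647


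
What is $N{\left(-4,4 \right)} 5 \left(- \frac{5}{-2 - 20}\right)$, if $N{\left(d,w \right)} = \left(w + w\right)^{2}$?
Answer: $\frac{800}{11} \approx 72.727$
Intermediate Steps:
$N{\left(d,w \right)} = 4 w^{2}$ ($N{\left(d,w \right)} = \left(2 w\right)^{2} = 4 w^{2}$)
$N{\left(-4,4 \right)} 5 \left(- \frac{5}{-2 - 20}\right) = 4 \cdot 4^{2} \cdot 5 \left(- \frac{5}{-2 - 20}\right) = 4 \cdot 16 \cdot 5 \left(- \frac{5}{-2 - 20}\right) = 64 \cdot 5 \left(- \frac{5}{-22}\right) = 320 \left(\left(-5\right) \left(- \frac{1}{22}\right)\right) = 320 \cdot \frac{5}{22} = \frac{800}{11}$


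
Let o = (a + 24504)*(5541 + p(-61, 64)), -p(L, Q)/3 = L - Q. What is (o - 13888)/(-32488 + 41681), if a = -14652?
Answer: 58270544/9193 ≈ 6338.6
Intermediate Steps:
p(L, Q) = -3*L + 3*Q (p(L, Q) = -3*(L - Q) = -3*L + 3*Q)
o = 58284432 (o = (-14652 + 24504)*(5541 + (-3*(-61) + 3*64)) = 9852*(5541 + (183 + 192)) = 9852*(5541 + 375) = 9852*5916 = 58284432)
(o - 13888)/(-32488 + 41681) = (58284432 - 13888)/(-32488 + 41681) = 58270544/9193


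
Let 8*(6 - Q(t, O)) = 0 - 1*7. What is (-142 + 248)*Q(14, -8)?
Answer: 2915/4 ≈ 728.75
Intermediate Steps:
Q(t, O) = 55/8 (Q(t, O) = 6 - (0 - 1*7)/8 = 6 - (0 - 7)/8 = 6 - ⅛*(-7) = 6 + 7/8 = 55/8)
(-142 + 248)*Q(14, -8) = (-142 + 248)*(55/8) = 106*(55/8) = 2915/4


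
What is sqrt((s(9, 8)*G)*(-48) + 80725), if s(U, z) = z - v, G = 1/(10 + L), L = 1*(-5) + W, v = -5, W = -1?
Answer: sqrt(80569) ≈ 283.85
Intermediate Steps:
L = -6 (L = 1*(-5) - 1 = -5 - 1 = -6)
G = 1/4 (G = 1/(10 - 6) = 1/4 ≈ 0.25000)
s(U, z) = 5 + z (s(U, z) = z - 1*(-5) = z + 5 = 5 + z)
sqrt((s(9, 8)*G)*(-48) + 80725) = sqrt(((5 + 8)*(1/4))*(-48) + 80725) = sqrt((13*(1/4))*(-48) + 80725) = sqrt((13/4)*(-48) + 80725) = sqrt(-156 + 80725) = sqrt(80569)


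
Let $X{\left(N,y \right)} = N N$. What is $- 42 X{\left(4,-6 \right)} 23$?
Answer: $-15456$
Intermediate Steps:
$X{\left(N,y \right)} = N^{2}$
$- 42 X{\left(4,-6 \right)} 23 = - 42 \cdot 4^{2} \cdot 23 = \left(-42\right) 16 \cdot 23 = \left(-672\right) 23 = -15456$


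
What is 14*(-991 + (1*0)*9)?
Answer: -13874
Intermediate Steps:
14*(-991 + (1*0)*9) = 14*(-991 + 0*9) = 14*(-991 + 0) = 14*(-991) = -13874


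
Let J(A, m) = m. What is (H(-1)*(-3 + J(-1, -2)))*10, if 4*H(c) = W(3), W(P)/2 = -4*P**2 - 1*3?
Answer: 975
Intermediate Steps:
W(P) = -6 - 8*P**2 (W(P) = 2*(-4*P**2 - 1*3) = 2*(-4*P**2 - 3) = 2*(-3 - 4*P**2) = -6 - 8*P**2)
H(c) = -39/2 (H(c) = (-6 - 8*3**2)/4 = (-6 - 8*9)/4 = (-6 - 72)/4 = (1/4)*(-78) = -39/2)
(H(-1)*(-3 + J(-1, -2)))*10 = -39*(-3 - 2)/2*10 = -39/2*(-5)*10 = (195/2)*10 = 975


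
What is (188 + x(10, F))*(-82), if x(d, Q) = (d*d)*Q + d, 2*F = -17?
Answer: 53464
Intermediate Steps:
F = -17/2 (F = (1/2)*(-17) = -17/2 ≈ -8.5000)
x(d, Q) = d + Q*d**2 (x(d, Q) = d**2*Q + d = Q*d**2 + d = d + Q*d**2)
(188 + x(10, F))*(-82) = (188 + 10*(1 - 17/2*10))*(-82) = (188 + 10*(1 - 85))*(-82) = (188 + 10*(-84))*(-82) = (188 - 840)*(-82) = -652*(-82) = 53464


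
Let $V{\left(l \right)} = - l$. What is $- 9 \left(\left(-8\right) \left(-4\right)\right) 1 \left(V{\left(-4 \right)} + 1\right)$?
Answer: $-1440$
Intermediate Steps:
$- 9 \left(\left(-8\right) \left(-4\right)\right) 1 \left(V{\left(-4 \right)} + 1\right) = - 9 \left(\left(-8\right) \left(-4\right)\right) 1 \left(\left(-1\right) \left(-4\right) + 1\right) = \left(-9\right) 32 \cdot 1 \left(4 + 1\right) = - 288 \cdot 1 \cdot 5 = \left(-288\right) 5 = -1440$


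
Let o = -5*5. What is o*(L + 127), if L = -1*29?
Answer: -2450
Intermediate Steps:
o = -25
L = -29
o*(L + 127) = -25*(-29 + 127) = -25*98 = -2450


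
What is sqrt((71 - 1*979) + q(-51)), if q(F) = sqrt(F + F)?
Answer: sqrt(-908 + I*sqrt(102)) ≈ 0.1676 + 30.134*I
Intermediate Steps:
q(F) = sqrt(2)*sqrt(F) (q(F) = sqrt(2*F) = sqrt(2)*sqrt(F))
sqrt((71 - 1*979) + q(-51)) = sqrt((71 - 1*979) + sqrt(2)*sqrt(-51)) = sqrt((71 - 979) + sqrt(2)*(I*sqrt(51))) = sqrt(-908 + I*sqrt(102))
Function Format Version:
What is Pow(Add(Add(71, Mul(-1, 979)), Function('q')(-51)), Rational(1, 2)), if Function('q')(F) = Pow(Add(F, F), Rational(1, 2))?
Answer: Pow(Add(-908, Mul(I, Pow(102, Rational(1, 2)))), Rational(1, 2)) ≈ Add(0.1676, Mul(30.134, I))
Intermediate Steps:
Function('q')(F) = Mul(Pow(2, Rational(1, 2)), Pow(F, Rational(1, 2))) (Function('q')(F) = Pow(Mul(2, F), Rational(1, 2)) = Mul(Pow(2, Rational(1, 2)), Pow(F, Rational(1, 2))))
Pow(Add(Add(71, Mul(-1, 979)), Function('q')(-51)), Rational(1, 2)) = Pow(Add(Add(71, Mul(-1, 979)), Mul(Pow(2, Rational(1, 2)), Pow(-51, Rational(1, 2)))), Rational(1, 2)) = Pow(Add(Add(71, -979), Mul(Pow(2, Rational(1, 2)), Mul(I, Pow(51, Rational(1, 2))))), Rational(1, 2)) = Pow(Add(-908, Mul(I, Pow(102, Rational(1, 2)))), Rational(1, 2))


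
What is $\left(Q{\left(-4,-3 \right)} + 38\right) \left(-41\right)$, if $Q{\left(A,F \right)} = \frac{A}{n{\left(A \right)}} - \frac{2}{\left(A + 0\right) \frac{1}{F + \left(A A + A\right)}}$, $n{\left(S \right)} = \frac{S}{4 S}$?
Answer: $- \frac{2173}{2} \approx -1086.5$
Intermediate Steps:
$n{\left(S \right)} = \frac{1}{4}$ ($n{\left(S \right)} = S \frac{1}{4 S} = \frac{1}{4}$)
$Q{\left(A,F \right)} = 4 A - \frac{2 \left(A + F + A^{2}\right)}{A}$ ($Q{\left(A,F \right)} = A \frac{1}{\frac{1}{4}} - \frac{2}{\left(A + 0\right) \frac{1}{F + \left(A A + A\right)}} = A 4 - \frac{2}{A \frac{1}{F + \left(A^{2} + A\right)}} = 4 A - \frac{2}{A \frac{1}{F + \left(A + A^{2}\right)}} = 4 A - \frac{2}{A \frac{1}{A + F + A^{2}}} = 4 A - 2 \frac{A + F + A^{2}}{A} = 4 A - \frac{2 \left(A + F + A^{2}\right)}{A}$)
$\left(Q{\left(-4,-3 \right)} + 38\right) \left(-41\right) = \left(\left(-2 + 2 \left(-4\right) - - \frac{6}{-4}\right) + 38\right) \left(-41\right) = \left(\left(-2 - 8 - \left(-6\right) \left(- \frac{1}{4}\right)\right) + 38\right) \left(-41\right) = \left(\left(-2 - 8 - \frac{3}{2}\right) + 38\right) \left(-41\right) = \left(- \frac{23}{2} + 38\right) \left(-41\right) = \frac{53}{2} \left(-41\right) = - \frac{2173}{2}$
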